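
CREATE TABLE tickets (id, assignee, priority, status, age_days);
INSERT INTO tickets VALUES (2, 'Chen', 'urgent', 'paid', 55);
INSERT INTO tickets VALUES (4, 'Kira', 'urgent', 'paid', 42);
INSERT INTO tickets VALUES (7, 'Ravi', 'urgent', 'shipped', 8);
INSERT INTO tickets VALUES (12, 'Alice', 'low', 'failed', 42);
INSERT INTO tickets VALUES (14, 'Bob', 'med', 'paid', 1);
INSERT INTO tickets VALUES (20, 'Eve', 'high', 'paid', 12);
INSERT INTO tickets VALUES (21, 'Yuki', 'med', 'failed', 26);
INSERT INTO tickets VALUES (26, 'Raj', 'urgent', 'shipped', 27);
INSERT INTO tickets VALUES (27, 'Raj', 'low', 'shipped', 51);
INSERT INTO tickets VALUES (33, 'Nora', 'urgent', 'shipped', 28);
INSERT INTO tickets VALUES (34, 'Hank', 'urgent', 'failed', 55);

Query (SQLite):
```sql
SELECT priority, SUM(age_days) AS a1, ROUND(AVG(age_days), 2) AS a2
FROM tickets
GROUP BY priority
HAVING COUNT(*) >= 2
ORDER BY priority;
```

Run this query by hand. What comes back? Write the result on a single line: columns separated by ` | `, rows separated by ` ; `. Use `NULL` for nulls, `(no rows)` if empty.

Group tickets by priority.
Per group compute: SUM(age_days), ROUND(AVG(age_days), 2).
HAVING: drop groups with fewer than 2 rows.
  high: ids {20} → SUM(age_days)=12, ROUND(AVG(age_days), 2)=12
  low: ids {12, 27} → SUM(age_days)=93, ROUND(AVG(age_days), 2)=46.5
  med: ids {14, 21} → SUM(age_days)=27, ROUND(AVG(age_days), 2)=13.5
  urgent: ids {2, 4, 7, 26, 33, 34} → SUM(age_days)=215, ROUND(AVG(age_days), 2)=35.83

low | 93 | 46.5 ; med | 27 | 13.5 ; urgent | 215 | 35.83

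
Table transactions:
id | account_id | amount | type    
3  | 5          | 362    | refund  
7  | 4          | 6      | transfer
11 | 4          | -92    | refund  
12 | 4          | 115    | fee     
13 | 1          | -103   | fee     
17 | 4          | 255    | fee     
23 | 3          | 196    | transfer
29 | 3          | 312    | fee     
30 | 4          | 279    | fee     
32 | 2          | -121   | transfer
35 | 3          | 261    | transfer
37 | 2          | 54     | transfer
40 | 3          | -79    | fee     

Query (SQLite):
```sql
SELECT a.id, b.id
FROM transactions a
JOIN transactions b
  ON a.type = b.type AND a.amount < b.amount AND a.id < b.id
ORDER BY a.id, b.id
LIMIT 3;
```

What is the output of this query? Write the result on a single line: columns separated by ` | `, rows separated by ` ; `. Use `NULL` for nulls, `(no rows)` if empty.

7 | 23 ; 7 | 35 ; 7 | 37

Pairs (a,b) with same type, a.amount < b.amount, a.id < b.id.
type groups: fee:{12,13,17,29,30,40} refund:{3,11} transfer:{7,23,32,35,37}
Ordered by (a.id, b.id); first 3.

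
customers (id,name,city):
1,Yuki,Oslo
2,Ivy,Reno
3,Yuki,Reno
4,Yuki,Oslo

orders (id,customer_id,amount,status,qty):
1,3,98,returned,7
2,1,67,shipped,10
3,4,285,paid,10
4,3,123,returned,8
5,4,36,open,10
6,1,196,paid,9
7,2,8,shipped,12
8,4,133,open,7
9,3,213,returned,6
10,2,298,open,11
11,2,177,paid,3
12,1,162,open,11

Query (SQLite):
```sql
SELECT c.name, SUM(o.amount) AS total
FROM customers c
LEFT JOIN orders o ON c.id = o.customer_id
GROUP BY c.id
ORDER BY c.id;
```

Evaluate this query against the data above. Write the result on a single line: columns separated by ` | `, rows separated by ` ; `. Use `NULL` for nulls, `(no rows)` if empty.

Yuki | 425 ; Ivy | 483 ; Yuki | 434 ; Yuki | 454

LEFT JOIN keeps every customers row; unmatched ones get NULL for orders columns.
Group by customers.id and compute SUM(o.amount). SUM over an all-NULL group is NULL.
  1: ids {2, 6, 12} → SUM(o.amount)=425
  2: ids {7, 10, 11} → SUM(o.amount)=483
  3: ids {1, 4, 9} → SUM(o.amount)=434
  4: ids {3, 5, 8} → SUM(o.amount)=454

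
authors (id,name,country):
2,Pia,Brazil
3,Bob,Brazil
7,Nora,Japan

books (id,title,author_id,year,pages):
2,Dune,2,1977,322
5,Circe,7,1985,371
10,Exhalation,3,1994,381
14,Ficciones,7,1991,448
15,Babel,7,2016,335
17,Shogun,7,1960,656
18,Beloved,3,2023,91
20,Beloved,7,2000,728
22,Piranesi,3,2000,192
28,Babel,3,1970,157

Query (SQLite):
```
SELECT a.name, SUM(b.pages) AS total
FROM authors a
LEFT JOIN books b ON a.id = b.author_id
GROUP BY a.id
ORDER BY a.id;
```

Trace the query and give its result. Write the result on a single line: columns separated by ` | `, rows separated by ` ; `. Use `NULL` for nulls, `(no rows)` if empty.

LEFT JOIN keeps every authors row; unmatched ones get NULL for books columns.
Group by authors.id and compute SUM(b.pages). SUM over an all-NULL group is NULL.
  2: ids {2} → SUM(b.pages)=322
  3: ids {10, 18, 22, 28} → SUM(b.pages)=821
  7: ids {5, 14, 15, 17, 20} → SUM(b.pages)=2538

Pia | 322 ; Bob | 821 ; Nora | 2538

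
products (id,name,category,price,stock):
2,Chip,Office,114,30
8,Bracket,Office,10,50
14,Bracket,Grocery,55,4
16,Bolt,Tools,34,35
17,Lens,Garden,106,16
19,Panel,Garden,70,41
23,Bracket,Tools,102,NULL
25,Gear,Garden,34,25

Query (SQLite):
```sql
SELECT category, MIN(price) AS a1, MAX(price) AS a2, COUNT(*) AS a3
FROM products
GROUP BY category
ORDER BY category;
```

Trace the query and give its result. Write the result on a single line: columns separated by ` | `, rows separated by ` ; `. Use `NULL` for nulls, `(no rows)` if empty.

Group products by category.
Per group compute: MIN(price), MAX(price), COUNT(*).
  Garden: ids {17, 19, 25} → MIN(price)=34, MAX(price)=106, COUNT(*)=3
  Grocery: ids {14} → MIN(price)=55, MAX(price)=55, COUNT(*)=1
  Office: ids {2, 8} → MIN(price)=10, MAX(price)=114, COUNT(*)=2
  Tools: ids {16, 23} → MIN(price)=34, MAX(price)=102, COUNT(*)=2

Garden | 34 | 106 | 3 ; Grocery | 55 | 55 | 1 ; Office | 10 | 114 | 2 ; Tools | 34 | 102 | 2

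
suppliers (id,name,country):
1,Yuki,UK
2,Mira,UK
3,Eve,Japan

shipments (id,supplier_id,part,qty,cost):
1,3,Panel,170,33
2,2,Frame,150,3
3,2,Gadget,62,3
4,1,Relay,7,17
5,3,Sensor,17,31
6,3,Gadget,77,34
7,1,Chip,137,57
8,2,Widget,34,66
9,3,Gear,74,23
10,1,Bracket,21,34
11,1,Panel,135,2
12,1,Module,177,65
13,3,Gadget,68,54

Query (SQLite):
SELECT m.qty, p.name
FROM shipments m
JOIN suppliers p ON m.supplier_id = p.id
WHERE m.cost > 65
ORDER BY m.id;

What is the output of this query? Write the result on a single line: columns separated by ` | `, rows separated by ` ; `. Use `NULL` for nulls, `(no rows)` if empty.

34 | Mira

Each shipments row matches the suppliers row where supplier_id = suppliers.id.
Then keep rows with m.cost > 65.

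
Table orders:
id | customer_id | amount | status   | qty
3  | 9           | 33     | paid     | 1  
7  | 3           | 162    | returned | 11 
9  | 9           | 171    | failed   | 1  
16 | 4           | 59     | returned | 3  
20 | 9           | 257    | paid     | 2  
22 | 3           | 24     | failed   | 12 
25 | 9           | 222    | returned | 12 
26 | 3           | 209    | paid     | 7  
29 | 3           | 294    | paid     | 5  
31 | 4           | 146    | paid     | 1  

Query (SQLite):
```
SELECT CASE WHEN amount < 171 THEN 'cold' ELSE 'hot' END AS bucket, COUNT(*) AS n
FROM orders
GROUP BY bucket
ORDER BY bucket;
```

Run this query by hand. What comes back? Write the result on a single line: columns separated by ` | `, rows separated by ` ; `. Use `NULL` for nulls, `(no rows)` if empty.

cold | 5 ; hot | 5

Bucket rows by amount < 171 → 'cold' else 'hot'; count each bucket.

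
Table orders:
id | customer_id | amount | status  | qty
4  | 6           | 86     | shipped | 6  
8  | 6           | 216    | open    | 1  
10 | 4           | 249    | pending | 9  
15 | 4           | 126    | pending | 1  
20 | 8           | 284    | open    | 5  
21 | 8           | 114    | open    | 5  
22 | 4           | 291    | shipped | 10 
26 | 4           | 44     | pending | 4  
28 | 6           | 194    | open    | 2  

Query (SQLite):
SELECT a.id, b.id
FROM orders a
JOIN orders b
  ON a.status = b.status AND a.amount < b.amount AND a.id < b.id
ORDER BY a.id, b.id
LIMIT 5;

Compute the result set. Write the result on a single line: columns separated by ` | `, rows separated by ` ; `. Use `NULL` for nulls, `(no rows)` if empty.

4 | 22 ; 8 | 20 ; 21 | 28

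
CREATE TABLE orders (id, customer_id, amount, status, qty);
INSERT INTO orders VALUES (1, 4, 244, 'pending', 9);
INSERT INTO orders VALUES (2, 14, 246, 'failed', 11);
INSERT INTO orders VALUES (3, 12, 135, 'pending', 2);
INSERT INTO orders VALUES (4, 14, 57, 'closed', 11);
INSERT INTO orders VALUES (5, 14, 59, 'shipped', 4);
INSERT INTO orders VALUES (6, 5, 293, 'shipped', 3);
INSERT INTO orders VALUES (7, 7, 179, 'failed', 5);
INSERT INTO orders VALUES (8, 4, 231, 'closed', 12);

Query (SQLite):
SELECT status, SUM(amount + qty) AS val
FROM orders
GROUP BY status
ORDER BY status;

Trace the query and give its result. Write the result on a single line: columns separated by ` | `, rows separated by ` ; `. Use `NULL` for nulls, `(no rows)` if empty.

closed | 311 ; failed | 441 ; pending | 390 ; shipped | 359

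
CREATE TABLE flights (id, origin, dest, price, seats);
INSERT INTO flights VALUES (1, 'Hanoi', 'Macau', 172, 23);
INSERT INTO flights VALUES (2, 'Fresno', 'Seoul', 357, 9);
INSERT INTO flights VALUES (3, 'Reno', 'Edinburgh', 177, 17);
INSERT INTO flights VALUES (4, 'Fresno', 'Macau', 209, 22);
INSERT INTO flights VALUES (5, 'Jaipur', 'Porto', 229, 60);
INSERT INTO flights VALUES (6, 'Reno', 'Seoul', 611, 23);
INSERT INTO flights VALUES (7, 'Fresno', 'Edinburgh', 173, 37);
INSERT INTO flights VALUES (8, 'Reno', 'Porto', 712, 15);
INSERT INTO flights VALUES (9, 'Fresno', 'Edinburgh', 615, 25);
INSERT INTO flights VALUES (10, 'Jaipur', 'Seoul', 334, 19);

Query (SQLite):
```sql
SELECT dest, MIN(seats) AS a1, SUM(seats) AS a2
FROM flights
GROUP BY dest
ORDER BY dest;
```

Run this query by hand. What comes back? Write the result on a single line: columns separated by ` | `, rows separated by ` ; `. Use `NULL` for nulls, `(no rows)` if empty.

Edinburgh | 17 | 79 ; Macau | 22 | 45 ; Porto | 15 | 75 ; Seoul | 9 | 51

Group flights by dest.
Per group compute: MIN(seats), SUM(seats).
  Edinburgh: ids {3, 7, 9} → MIN(seats)=17, SUM(seats)=79
  Macau: ids {1, 4} → MIN(seats)=22, SUM(seats)=45
  Porto: ids {5, 8} → MIN(seats)=15, SUM(seats)=75
  Seoul: ids {2, 6, 10} → MIN(seats)=9, SUM(seats)=51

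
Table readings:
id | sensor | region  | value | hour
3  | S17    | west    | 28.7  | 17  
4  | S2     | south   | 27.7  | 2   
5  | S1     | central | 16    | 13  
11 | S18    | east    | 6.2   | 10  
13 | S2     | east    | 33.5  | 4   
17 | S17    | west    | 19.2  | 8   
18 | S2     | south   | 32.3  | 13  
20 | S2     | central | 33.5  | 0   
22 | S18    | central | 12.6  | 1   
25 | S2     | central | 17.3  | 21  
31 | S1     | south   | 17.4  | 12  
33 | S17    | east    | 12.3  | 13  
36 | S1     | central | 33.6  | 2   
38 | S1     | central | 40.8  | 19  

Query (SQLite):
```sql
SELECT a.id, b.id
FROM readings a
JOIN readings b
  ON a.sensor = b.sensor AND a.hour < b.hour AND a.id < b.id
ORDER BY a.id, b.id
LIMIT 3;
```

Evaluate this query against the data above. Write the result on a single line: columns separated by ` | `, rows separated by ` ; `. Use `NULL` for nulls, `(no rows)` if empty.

4 | 13 ; 4 | 18 ; 4 | 25

Pairs (a,b) with same sensor, a.hour < b.hour, a.id < b.id.
sensor groups: S1:{5,31,36,38} S17:{3,17,33} S18:{11,22} S2:{4,13,18,20,25}
Ordered by (a.id, b.id); first 3.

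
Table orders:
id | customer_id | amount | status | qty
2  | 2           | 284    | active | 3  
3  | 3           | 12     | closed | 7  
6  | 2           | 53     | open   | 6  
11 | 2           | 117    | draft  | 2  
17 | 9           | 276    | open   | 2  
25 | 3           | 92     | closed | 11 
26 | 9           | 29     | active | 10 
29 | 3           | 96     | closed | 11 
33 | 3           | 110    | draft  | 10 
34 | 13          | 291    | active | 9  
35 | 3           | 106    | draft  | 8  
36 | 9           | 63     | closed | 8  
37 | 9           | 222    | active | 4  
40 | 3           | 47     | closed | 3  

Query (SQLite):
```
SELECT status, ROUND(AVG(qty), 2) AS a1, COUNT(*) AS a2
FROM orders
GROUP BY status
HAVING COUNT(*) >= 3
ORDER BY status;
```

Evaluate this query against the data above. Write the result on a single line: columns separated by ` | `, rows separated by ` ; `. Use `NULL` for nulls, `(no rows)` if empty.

active | 6.5 | 4 ; closed | 8 | 5 ; draft | 6.67 | 3

Group orders by status.
Per group compute: ROUND(AVG(qty), 2), COUNT(*).
HAVING: drop groups with fewer than 3 rows.
  active: ids {2, 26, 34, 37} → ROUND(AVG(qty), 2)=6.5, COUNT(*)=4
  closed: ids {3, 25, 29, 36, 40} → ROUND(AVG(qty), 2)=8, COUNT(*)=5
  draft: ids {11, 33, 35} → ROUND(AVG(qty), 2)=6.67, COUNT(*)=3
  open: ids {6, 17} → ROUND(AVG(qty), 2)=4, COUNT(*)=2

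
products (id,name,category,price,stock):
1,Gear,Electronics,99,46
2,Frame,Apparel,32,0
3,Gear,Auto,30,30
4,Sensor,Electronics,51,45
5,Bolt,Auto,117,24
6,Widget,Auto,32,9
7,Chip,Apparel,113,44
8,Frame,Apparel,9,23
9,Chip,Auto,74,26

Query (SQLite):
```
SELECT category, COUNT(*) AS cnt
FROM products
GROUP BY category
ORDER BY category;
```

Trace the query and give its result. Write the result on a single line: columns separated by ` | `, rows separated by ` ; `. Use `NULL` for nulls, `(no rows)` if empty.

Partition products by category; compute COUNT(*) within each group.
  Apparel: ids {2, 7, 8} → COUNT(*)=3
  Auto: ids {3, 5, 6, 9} → COUNT(*)=4
  Electronics: ids {1, 4} → COUNT(*)=2

Apparel | 3 ; Auto | 4 ; Electronics | 2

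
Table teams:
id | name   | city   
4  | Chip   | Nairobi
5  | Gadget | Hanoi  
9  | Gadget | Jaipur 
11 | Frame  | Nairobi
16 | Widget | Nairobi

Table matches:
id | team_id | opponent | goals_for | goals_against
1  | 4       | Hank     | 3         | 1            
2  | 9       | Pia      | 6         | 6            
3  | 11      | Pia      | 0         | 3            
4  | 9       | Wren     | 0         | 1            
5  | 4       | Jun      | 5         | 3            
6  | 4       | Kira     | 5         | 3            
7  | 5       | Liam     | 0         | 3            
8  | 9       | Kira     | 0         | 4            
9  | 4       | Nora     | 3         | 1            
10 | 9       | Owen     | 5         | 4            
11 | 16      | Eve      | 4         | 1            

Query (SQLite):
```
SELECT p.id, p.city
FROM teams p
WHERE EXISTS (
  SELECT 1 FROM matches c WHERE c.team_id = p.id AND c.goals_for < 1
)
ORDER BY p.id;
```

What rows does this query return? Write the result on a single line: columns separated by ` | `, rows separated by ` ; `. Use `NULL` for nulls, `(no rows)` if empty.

For each teams row, check whether any matches with matching team_id has goals_for < 1.
Keep rows where that is true.

5 | Hanoi ; 9 | Jaipur ; 11 | Nairobi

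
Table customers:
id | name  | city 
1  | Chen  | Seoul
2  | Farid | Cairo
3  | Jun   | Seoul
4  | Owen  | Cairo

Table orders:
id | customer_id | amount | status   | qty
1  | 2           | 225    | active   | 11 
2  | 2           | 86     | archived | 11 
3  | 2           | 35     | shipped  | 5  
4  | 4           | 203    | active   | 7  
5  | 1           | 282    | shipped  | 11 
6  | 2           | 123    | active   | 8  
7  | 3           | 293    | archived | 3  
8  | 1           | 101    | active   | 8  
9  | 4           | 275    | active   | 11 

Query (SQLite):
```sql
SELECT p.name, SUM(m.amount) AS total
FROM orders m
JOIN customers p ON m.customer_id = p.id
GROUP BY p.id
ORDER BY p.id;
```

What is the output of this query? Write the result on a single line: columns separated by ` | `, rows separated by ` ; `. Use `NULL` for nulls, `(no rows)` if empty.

Join each orders row to its customers via customer_id.
Group joined rows by customers.id; compute SUM(m.amount) per group.
  1: ids {5, 8} → SUM(m.amount)=383
  2: ids {1, 2, 3, 6} → SUM(m.amount)=469
  3: ids {7} → SUM(m.amount)=293
  4: ids {4, 9} → SUM(m.amount)=478

Chen | 383 ; Farid | 469 ; Jun | 293 ; Owen | 478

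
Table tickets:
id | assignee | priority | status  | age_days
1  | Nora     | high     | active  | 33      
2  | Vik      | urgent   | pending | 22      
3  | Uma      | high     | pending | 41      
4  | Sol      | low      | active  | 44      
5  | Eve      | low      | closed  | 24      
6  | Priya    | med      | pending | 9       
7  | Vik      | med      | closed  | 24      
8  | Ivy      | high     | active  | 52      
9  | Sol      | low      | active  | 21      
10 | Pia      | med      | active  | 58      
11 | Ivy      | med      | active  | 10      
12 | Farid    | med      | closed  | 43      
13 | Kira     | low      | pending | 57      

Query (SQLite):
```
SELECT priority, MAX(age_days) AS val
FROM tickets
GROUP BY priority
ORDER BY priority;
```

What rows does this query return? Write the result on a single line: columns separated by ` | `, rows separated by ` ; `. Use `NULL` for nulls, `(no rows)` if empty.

Partition tickets by priority; compute MAX(age_days) within each group.
  high: ids {1, 3, 8} → MAX(age_days)=52
  low: ids {4, 5, 9, 13} → MAX(age_days)=57
  med: ids {6, 7, 10, 11, 12} → MAX(age_days)=58
  urgent: ids {2} → MAX(age_days)=22

high | 52 ; low | 57 ; med | 58 ; urgent | 22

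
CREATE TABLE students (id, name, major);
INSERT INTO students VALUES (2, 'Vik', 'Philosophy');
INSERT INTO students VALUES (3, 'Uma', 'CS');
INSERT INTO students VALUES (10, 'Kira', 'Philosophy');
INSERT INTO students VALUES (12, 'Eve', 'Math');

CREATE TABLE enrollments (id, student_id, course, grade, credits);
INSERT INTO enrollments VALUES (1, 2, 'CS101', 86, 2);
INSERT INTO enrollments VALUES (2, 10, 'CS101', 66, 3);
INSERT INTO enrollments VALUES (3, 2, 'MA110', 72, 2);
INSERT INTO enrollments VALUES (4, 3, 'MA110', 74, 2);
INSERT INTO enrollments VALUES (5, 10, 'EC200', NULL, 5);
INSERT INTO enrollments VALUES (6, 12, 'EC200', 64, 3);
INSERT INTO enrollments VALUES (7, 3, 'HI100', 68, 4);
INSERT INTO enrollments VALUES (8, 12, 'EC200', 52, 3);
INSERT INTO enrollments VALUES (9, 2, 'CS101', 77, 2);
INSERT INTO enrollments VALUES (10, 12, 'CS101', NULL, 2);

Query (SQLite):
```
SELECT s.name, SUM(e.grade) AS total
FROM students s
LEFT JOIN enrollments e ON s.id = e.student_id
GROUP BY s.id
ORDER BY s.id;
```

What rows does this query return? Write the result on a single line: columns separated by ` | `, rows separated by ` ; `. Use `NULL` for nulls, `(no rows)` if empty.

LEFT JOIN keeps every students row; unmatched ones get NULL for enrollments columns.
Group by students.id and compute SUM(e.grade). SUM over an all-NULL group is NULL.
  2: ids {1, 3, 9} → SUM(e.grade)=235
  3: ids {4, 7} → SUM(e.grade)=142
  10: ids {2, 5} → SUM(e.grade)=66
  12: ids {6, 8, 10} → SUM(e.grade)=116

Vik | 235 ; Uma | 142 ; Kira | 66 ; Eve | 116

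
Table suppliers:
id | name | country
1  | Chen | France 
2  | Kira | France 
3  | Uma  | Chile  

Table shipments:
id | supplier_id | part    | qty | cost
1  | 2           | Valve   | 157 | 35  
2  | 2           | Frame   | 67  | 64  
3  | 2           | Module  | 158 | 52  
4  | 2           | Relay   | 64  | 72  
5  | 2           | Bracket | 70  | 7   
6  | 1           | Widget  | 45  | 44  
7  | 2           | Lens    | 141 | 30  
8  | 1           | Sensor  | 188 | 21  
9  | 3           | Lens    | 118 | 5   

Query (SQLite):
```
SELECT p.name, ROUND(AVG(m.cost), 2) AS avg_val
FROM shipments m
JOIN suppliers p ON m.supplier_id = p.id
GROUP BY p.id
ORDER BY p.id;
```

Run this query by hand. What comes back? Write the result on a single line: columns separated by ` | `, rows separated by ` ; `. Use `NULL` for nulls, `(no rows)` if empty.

Join each shipments row to its suppliers via supplier_id.
Group joined rows by suppliers.id; compute ROUND(AVG(m.cost), 2) per group.
  1: ids {6, 8} → ROUND(AVG(m.cost), 2)=32.5
  2: ids {1, 2, 3, 4, 5, 7} → ROUND(AVG(m.cost), 2)=43.33
  3: ids {9} → ROUND(AVG(m.cost), 2)=5

Chen | 32.5 ; Kira | 43.33 ; Uma | 5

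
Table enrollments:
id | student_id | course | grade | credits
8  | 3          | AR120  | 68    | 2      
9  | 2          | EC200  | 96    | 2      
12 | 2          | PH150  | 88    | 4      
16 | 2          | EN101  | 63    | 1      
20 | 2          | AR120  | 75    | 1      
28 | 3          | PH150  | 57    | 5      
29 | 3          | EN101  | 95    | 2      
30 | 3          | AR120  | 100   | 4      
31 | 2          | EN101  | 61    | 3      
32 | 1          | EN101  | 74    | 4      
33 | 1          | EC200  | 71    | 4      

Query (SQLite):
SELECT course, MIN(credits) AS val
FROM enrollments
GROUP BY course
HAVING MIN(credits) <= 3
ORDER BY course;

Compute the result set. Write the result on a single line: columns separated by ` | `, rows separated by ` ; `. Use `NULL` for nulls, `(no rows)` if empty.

Partition enrollments by course; compute MIN(credits) within each group.
HAVING: keep groups where MIN(credits) <= 3.
  AR120: ids {8, 20, 30} → MIN(credits)=1
  EC200: ids {9, 33} → MIN(credits)=2
  EN101: ids {16, 29, 31, 32} → MIN(credits)=1
  PH150: ids {12, 28} → MIN(credits)=4

AR120 | 1 ; EC200 | 2 ; EN101 | 1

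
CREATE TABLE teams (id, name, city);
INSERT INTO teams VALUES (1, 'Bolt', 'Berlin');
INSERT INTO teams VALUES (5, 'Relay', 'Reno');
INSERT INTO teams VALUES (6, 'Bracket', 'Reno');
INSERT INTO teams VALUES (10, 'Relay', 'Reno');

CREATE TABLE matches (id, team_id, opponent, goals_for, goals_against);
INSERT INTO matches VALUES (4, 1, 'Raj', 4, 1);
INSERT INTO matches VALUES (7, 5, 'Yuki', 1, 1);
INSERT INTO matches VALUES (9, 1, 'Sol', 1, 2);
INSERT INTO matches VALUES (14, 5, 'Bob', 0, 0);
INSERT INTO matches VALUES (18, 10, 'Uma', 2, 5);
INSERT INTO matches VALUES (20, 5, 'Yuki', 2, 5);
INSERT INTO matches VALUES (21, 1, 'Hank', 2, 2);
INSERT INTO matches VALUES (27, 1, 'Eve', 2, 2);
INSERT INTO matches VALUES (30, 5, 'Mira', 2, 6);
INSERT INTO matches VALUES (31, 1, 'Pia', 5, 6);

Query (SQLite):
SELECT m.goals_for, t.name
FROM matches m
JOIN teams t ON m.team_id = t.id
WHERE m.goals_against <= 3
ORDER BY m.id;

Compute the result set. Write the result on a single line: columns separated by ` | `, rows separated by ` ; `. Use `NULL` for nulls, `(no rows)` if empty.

Each matches row matches the teams row where team_id = teams.id.
Then keep rows with m.goals_against <= 3.

4 | Bolt ; 1 | Relay ; 1 | Bolt ; 0 | Relay ; 2 | Bolt ; 2 | Bolt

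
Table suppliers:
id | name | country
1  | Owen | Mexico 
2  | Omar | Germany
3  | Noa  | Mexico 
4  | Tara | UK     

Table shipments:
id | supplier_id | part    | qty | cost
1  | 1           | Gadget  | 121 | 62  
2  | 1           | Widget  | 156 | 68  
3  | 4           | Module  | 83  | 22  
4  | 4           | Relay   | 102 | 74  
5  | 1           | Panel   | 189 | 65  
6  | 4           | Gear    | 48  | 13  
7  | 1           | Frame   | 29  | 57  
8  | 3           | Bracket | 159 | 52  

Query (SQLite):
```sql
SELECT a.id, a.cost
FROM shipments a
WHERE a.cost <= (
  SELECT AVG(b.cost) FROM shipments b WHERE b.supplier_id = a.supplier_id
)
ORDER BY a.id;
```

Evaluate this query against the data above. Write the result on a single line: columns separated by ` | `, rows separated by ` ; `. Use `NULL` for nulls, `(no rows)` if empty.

For each shipments row a, compute AVG(cost) over rows sharing a.supplier_id.
Keep row a if a.cost <= that per-group AVG.
  supplier_id=1: AVG(cost) = 63.0
  supplier_id=3: AVG(cost) = 52.0
  supplier_id=4: AVG(cost) = 36.333333

1 | 62 ; 3 | 22 ; 6 | 13 ; 7 | 57 ; 8 | 52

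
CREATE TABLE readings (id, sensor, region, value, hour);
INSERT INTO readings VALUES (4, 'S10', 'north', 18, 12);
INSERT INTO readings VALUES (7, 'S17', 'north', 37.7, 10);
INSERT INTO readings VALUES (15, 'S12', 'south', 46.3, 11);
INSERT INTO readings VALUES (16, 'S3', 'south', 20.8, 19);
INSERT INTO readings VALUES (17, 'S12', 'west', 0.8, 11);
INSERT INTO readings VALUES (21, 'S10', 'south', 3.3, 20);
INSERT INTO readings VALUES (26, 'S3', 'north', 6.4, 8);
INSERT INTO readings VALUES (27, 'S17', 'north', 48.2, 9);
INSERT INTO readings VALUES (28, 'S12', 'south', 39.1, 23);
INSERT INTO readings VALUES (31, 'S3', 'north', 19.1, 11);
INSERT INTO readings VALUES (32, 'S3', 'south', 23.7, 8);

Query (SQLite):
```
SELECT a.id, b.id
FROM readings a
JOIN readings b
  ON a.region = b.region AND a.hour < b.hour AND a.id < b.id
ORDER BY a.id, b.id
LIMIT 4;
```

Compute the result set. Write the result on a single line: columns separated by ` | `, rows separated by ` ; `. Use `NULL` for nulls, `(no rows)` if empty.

7 | 31 ; 15 | 16 ; 15 | 21 ; 15 | 28

Pairs (a,b) with same region, a.hour < b.hour, a.id < b.id.
region groups: north:{4,7,26,27,31} south:{15,16,21,28,32} west:{17}
Ordered by (a.id, b.id); first 4.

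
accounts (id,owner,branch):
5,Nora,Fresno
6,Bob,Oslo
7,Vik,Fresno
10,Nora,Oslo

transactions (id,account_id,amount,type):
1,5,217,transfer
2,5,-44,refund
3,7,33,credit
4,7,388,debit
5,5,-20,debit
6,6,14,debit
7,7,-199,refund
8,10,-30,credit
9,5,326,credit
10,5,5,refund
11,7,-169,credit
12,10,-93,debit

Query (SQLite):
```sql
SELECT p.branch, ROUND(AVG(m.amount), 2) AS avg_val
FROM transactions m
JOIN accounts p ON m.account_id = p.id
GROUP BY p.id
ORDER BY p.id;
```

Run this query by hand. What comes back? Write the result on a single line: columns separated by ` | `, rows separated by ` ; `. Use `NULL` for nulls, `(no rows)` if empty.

Join each transactions row to its accounts via account_id.
Group joined rows by accounts.id; compute ROUND(AVG(m.amount), 2) per group.
  5: ids {1, 2, 5, 9, 10} → ROUND(AVG(m.amount), 2)=96.8
  6: ids {6} → ROUND(AVG(m.amount), 2)=14
  7: ids {3, 4, 7, 11} → ROUND(AVG(m.amount), 2)=13.25
  10: ids {8, 12} → ROUND(AVG(m.amount), 2)=-61.5

Fresno | 96.8 ; Oslo | 14 ; Fresno | 13.25 ; Oslo | -61.5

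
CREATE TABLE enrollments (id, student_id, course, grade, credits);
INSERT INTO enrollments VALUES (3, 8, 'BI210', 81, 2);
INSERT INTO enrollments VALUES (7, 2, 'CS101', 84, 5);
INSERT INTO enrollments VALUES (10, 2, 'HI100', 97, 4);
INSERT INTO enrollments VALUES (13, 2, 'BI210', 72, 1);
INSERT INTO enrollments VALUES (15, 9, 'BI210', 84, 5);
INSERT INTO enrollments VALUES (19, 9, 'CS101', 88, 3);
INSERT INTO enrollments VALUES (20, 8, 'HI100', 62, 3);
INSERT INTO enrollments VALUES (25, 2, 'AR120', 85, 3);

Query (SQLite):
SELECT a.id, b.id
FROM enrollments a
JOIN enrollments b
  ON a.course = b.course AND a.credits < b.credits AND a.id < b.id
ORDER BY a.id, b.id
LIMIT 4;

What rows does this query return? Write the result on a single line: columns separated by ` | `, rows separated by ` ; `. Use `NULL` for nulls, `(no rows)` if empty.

Pairs (a,b) with same course, a.credits < b.credits, a.id < b.id.
course groups: AR120:{25} BI210:{3,13,15} CS101:{7,19} HI100:{10,20}
Ordered by (a.id, b.id); first 4.

3 | 15 ; 13 | 15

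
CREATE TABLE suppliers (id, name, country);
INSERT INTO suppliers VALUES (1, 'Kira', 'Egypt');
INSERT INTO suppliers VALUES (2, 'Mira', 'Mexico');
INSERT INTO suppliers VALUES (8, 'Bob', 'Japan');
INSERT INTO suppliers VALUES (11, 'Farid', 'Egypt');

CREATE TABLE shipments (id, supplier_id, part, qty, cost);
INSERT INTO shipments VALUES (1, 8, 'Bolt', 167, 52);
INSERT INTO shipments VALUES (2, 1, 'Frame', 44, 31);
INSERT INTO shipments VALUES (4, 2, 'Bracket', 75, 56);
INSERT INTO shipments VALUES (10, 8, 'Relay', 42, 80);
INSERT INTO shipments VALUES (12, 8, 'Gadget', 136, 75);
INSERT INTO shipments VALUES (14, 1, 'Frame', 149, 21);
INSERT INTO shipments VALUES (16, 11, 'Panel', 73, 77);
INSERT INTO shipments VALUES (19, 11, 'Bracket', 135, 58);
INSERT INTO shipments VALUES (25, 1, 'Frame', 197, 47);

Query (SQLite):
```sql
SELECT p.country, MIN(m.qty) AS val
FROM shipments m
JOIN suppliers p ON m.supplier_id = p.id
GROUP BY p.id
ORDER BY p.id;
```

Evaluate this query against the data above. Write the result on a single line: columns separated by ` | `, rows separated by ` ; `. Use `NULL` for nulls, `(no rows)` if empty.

Join each shipments row to its suppliers via supplier_id.
Group joined rows by suppliers.id; compute MIN(m.qty) per group.
  1: ids {2, 14, 25} → MIN(m.qty)=44
  2: ids {4} → MIN(m.qty)=75
  8: ids {1, 10, 12} → MIN(m.qty)=42
  11: ids {16, 19} → MIN(m.qty)=73

Egypt | 44 ; Mexico | 75 ; Japan | 42 ; Egypt | 73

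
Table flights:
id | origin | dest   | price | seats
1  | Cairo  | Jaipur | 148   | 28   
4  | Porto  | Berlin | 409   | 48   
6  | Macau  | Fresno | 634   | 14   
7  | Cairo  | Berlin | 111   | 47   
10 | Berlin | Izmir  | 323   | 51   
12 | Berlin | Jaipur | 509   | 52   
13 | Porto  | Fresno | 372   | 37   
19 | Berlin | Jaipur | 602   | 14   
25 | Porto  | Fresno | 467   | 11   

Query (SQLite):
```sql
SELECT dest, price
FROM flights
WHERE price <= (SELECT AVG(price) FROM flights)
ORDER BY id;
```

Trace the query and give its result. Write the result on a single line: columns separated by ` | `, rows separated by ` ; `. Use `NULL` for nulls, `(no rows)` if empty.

Jaipur | 148 ; Berlin | 111 ; Izmir | 323 ; Fresno | 372

Scalar subquery: AVG(price) over all flights rows = 397.222222 (≈; comparison uses full precision).
Keep rows where price <= that value.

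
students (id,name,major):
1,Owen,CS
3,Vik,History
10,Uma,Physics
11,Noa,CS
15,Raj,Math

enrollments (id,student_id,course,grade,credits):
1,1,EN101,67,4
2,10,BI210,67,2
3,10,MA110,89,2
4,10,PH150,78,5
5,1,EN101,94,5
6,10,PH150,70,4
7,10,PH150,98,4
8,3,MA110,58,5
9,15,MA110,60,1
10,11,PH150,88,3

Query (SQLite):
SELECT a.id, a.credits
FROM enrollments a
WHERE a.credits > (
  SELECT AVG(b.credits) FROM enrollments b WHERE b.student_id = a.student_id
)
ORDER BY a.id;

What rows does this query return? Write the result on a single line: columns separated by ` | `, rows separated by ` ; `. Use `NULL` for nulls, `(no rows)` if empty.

4 | 5 ; 5 | 5 ; 6 | 4 ; 7 | 4

For each enrollments row a, compute AVG(credits) over rows sharing a.student_id.
Keep row a if a.credits > that per-group AVG.
  student_id=1: AVG(credits) = 4.5
  student_id=3: AVG(credits) = 5.0
  student_id=10: AVG(credits) = 3.4
  student_id=11: AVG(credits) = 3.0
  student_id=15: AVG(credits) = 1.0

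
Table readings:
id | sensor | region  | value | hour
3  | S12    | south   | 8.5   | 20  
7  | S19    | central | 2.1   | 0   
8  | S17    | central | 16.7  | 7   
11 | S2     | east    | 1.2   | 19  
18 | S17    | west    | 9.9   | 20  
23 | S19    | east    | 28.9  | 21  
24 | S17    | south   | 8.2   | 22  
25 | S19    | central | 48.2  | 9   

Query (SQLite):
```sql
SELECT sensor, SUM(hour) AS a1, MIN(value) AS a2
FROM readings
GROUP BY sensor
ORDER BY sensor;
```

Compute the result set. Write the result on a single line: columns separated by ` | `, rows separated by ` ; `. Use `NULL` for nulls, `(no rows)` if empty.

Group readings by sensor.
Per group compute: SUM(hour), MIN(value).
  S12: ids {3} → SUM(hour)=20, MIN(value)=8.5
  S17: ids {8, 18, 24} → SUM(hour)=49, MIN(value)=8.2
  S19: ids {7, 23, 25} → SUM(hour)=30, MIN(value)=2.1
  S2: ids {11} → SUM(hour)=19, MIN(value)=1.2

S12 | 20 | 8.5 ; S17 | 49 | 8.2 ; S19 | 30 | 2.1 ; S2 | 19 | 1.2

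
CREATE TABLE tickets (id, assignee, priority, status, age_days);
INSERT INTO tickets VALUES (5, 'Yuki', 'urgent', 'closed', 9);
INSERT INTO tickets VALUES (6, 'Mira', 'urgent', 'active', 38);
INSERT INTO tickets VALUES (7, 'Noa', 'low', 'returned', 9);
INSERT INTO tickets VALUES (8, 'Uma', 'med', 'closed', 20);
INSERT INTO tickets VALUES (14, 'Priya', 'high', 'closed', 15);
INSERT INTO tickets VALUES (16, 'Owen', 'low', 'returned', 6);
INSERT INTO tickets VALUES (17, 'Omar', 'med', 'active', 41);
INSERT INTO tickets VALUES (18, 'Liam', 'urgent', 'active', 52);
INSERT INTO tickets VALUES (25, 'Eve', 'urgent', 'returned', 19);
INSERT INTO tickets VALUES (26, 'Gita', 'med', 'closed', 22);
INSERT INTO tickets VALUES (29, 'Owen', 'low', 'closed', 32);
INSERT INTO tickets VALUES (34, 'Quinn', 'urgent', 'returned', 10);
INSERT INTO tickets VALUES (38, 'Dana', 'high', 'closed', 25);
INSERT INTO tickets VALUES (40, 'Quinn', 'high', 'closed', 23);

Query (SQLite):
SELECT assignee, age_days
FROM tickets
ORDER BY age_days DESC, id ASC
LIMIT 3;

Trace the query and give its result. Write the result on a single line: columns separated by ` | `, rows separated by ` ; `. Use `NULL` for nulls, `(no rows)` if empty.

Sort by age_days desc, tiebreak id asc: (52, id=18), (41, id=17), (38, id=6), (32, id=29), (25, id=38), (23, id=40) …. Take first 3.

Liam | 52 ; Omar | 41 ; Mira | 38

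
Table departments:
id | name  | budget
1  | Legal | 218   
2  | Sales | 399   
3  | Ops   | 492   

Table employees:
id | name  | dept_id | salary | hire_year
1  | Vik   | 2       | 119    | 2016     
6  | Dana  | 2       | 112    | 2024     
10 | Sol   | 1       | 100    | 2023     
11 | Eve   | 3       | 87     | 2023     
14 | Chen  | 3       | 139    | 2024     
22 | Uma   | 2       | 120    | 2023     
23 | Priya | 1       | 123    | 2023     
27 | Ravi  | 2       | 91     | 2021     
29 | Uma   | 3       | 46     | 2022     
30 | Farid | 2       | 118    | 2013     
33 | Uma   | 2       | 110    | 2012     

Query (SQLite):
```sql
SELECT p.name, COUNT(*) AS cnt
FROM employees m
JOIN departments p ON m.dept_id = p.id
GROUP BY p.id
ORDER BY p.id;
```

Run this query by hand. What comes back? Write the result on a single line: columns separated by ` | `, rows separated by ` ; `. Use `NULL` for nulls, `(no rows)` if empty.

Join each employees row to its departments via dept_id.
Group joined rows by departments.id; compute COUNT(*) per group.
  1: ids {10, 23} → COUNT(*)=2
  2: ids {1, 6, 22, 27, 30, 33} → COUNT(*)=6
  3: ids {11, 14, 29} → COUNT(*)=3

Legal | 2 ; Sales | 6 ; Ops | 3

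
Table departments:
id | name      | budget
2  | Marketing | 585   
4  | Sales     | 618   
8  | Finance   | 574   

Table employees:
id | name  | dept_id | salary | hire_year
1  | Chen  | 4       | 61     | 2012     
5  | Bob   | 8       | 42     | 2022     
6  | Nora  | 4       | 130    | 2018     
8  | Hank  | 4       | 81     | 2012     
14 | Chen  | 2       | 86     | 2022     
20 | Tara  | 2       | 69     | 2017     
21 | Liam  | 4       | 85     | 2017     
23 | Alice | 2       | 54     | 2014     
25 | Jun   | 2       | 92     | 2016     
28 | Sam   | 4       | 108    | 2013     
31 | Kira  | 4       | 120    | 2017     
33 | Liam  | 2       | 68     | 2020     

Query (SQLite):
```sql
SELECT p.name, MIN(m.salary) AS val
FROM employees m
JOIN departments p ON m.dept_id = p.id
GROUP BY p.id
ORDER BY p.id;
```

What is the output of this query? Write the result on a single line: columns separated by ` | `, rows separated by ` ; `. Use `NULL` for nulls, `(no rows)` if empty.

Join each employees row to its departments via dept_id.
Group joined rows by departments.id; compute MIN(m.salary) per group.
  2: ids {14, 20, 23, 25, 33} → MIN(m.salary)=54
  4: ids {1, 6, 8, 21, 28, 31} → MIN(m.salary)=61
  8: ids {5} → MIN(m.salary)=42

Marketing | 54 ; Sales | 61 ; Finance | 42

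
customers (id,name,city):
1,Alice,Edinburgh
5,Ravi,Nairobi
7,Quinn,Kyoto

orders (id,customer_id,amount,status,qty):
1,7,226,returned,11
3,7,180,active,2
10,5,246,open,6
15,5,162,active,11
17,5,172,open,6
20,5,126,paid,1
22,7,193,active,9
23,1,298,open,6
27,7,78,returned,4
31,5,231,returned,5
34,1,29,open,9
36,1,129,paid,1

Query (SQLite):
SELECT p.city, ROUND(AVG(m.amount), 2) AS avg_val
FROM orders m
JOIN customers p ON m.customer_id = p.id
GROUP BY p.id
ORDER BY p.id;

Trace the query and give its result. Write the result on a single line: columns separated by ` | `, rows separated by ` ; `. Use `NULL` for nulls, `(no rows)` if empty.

Join each orders row to its customers via customer_id.
Group joined rows by customers.id; compute ROUND(AVG(m.amount), 2) per group.
  1: ids {23, 34, 36} → ROUND(AVG(m.amount), 2)=152
  5: ids {10, 15, 17, 20, 31} → ROUND(AVG(m.amount), 2)=187.4
  7: ids {1, 3, 22, 27} → ROUND(AVG(m.amount), 2)=169.25

Edinburgh | 152 ; Nairobi | 187.4 ; Kyoto | 169.25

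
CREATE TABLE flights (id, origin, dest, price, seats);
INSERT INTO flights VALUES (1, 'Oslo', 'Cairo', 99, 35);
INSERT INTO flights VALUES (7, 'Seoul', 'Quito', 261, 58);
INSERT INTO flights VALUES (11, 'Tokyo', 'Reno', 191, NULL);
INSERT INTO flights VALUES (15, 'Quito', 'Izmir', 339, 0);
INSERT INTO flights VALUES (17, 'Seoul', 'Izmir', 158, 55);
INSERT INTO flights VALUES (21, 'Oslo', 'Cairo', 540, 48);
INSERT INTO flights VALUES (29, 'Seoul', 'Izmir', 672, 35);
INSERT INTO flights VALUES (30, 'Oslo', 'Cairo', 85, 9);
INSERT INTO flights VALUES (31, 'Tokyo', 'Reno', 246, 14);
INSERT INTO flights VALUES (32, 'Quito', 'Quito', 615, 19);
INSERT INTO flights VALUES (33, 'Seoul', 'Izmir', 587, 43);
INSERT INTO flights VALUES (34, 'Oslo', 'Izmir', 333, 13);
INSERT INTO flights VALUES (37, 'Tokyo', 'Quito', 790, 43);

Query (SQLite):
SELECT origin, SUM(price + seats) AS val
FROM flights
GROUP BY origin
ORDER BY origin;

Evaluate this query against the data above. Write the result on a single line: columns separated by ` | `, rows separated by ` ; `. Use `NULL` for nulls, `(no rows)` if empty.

For each row compute price + seats.
Group by origin; take SUM of the expression per group.
  Oslo: ids {1, 21, 30, 34} → SUM(price + seats)=1162
  Quito: ids {15, 32} → SUM(price + seats)=973
  Seoul: ids {7, 17, 29, 33} → SUM(price + seats)=1869
  Tokyo: ids {11, 31, 37} → SUM(price + seats)=1093

Oslo | 1162 ; Quito | 973 ; Seoul | 1869 ; Tokyo | 1093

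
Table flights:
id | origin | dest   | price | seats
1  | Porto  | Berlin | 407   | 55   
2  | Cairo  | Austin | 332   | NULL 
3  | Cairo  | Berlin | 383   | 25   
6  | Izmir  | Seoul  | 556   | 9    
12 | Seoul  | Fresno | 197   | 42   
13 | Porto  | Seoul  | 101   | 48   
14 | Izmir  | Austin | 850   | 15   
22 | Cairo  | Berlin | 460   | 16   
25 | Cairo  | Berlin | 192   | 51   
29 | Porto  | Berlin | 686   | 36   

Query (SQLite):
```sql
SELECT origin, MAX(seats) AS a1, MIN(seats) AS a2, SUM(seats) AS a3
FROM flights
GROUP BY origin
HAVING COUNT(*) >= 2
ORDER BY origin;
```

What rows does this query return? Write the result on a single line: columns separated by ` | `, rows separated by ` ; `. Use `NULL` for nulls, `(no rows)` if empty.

Cairo | 51 | 16 | 92 ; Izmir | 15 | 9 | 24 ; Porto | 55 | 36 | 139

Group flights by origin.
Per group compute: MAX(seats), MIN(seats), SUM(seats).
HAVING: drop groups with fewer than 2 rows.
  Cairo: ids {2, 3, 22, 25} → MAX(seats)=51, MIN(seats)=16, SUM(seats)=92
  Izmir: ids {6, 14} → MAX(seats)=15, MIN(seats)=9, SUM(seats)=24
  Porto: ids {1, 13, 29} → MAX(seats)=55, MIN(seats)=36, SUM(seats)=139
  Seoul: ids {12} → MAX(seats)=42, MIN(seats)=42, SUM(seats)=42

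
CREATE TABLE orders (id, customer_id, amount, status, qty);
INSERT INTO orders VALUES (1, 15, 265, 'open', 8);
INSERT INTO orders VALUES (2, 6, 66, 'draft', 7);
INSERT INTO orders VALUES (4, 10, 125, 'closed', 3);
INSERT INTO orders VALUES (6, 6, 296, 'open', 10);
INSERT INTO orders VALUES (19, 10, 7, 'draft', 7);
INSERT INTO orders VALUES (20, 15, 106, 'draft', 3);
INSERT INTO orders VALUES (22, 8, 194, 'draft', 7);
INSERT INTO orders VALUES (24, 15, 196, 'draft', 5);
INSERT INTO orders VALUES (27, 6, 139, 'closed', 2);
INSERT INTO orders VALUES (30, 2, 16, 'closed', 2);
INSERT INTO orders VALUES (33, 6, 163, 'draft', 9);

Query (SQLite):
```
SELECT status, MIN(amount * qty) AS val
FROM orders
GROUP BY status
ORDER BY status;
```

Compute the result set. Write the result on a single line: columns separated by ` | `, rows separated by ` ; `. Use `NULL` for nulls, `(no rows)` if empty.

For each row compute amount * qty.
Group by status; take MIN of the expression per group.
  closed: ids {4, 27, 30} → MIN(amount * qty)=32
  draft: ids {2, 19, 20, 22, 24, 33} → MIN(amount * qty)=49
  open: ids {1, 6} → MIN(amount * qty)=2120

closed | 32 ; draft | 49 ; open | 2120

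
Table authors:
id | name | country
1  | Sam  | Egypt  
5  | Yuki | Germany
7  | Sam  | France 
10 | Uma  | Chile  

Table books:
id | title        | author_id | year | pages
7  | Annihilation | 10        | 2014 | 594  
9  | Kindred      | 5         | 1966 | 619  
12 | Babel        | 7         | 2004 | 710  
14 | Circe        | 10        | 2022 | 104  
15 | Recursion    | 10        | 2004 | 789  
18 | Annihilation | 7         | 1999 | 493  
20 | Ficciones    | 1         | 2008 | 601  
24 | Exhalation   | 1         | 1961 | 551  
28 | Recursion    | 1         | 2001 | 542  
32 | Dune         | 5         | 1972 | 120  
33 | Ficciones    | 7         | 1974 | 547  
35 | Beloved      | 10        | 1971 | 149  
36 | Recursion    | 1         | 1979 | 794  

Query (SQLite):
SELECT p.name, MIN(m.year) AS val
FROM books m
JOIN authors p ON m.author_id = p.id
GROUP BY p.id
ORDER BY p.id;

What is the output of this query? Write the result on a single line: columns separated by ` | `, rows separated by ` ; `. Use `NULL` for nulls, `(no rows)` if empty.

Sam | 1961 ; Yuki | 1966 ; Sam | 1974 ; Uma | 1971

Join each books row to its authors via author_id.
Group joined rows by authors.id; compute MIN(m.year) per group.
  1: ids {20, 24, 28, 36} → MIN(m.year)=1961
  5: ids {9, 32} → MIN(m.year)=1966
  7: ids {12, 18, 33} → MIN(m.year)=1974
  10: ids {7, 14, 15, 35} → MIN(m.year)=1971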